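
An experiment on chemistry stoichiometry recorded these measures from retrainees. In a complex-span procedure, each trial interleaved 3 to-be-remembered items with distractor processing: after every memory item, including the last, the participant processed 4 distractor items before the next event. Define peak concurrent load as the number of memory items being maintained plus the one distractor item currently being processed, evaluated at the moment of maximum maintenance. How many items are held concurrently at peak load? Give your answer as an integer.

Maintenance is greatest during the distractor(s) after memory item 3: all 3 memory items are being held.
One distractor item is concurrently being processed.
Peak concurrent load = 3 + 1 = 4 items.

4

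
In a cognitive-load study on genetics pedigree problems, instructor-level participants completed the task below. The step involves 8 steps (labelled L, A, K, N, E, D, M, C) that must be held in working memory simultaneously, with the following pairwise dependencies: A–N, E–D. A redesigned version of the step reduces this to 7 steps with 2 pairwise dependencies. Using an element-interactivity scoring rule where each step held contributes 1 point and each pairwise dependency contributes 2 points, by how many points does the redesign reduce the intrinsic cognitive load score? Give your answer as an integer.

1

Original: 8 × 1 + 2 × 2 = 8 + 4 = 12.
Redesigned: 7 × 1 + 2 × 2 = 7 + 4 = 11.
Reduction = 12 − 11 = 1.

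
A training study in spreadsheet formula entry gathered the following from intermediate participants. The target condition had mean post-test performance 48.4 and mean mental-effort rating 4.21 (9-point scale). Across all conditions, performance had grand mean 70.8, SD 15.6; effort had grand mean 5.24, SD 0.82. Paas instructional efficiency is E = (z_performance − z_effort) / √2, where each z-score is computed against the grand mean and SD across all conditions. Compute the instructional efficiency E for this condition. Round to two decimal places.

-0.13

z_performance = (48.4 − 70.8) / 15.6 = -22.4000 / 15.6 = -1.4359.
z_effort = (4.21 − 5.24) / 0.82 = -1.0300 / 0.82 = -1.2561.
z_P − z_E = -1.4359 − (-1.2561) = -0.1798.
E = -0.1798 / √2 = -0.1798 / 1.41421 = -0.1271 ≈ -0.13.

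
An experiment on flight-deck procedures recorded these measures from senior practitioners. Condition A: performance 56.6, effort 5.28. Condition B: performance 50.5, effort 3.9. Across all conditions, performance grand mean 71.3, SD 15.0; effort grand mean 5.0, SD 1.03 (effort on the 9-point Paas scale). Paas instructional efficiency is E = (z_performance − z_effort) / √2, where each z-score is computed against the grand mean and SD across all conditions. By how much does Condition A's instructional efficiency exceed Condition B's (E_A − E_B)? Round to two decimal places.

Condition A: z_P = (56.6 − 71.3)/15.0 = -0.9800; z_E = (5.28 − 5.0)/1.03 = 0.2718; E_A = (-0.9800 − 0.2718)/√2 = -0.8852.
Condition B: z_P = (50.5 − 71.3)/15.0 = -1.3867; z_E = (3.9 − 5.0)/1.03 = -1.0680; E_B = (-1.3867 − (-1.0680))/√2 = -0.2254.
E_A − E_B = -0.8852 − (-0.2254) = -0.6598 ≈ -0.66.

-0.66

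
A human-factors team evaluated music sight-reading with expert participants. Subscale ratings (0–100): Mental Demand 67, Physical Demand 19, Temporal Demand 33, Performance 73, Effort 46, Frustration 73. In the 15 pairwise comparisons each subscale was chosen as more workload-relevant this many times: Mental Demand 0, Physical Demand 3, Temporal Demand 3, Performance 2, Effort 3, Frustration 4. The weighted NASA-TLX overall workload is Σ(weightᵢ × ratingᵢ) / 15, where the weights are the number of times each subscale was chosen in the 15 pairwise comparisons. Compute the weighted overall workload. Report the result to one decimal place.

48.8

The tallies are the weights (they sum to 15).
Weighted sum = 0·67 + 3·19 + 3·33 + 2·73 + 3·46 + 4·73
            = 0 + 57 + 99 + 146 + 138 + 292 = 732.
Overall workload = 732 / 15 = 48.8000 ≈ 48.8.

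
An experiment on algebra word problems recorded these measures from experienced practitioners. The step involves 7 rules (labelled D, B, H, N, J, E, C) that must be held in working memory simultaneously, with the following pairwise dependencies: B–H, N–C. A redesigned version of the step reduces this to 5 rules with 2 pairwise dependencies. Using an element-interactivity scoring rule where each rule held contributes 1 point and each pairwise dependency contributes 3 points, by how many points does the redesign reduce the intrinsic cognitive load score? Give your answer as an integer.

Original: 7 × 1 + 2 × 3 = 7 + 6 = 13.
Redesigned: 5 × 1 + 2 × 3 = 5 + 6 = 11.
Reduction = 13 − 11 = 2.

2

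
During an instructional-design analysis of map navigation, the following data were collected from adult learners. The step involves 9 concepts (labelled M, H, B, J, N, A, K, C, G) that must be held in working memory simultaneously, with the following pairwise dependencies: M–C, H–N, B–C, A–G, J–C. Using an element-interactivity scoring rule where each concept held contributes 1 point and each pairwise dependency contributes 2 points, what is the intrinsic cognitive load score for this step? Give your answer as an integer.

Count of concepts held simultaneously: 9.
Count of pairwise dependencies listed: 5.
Element contribution: 9 × 1 = 9.
Interaction contribution: 5 × 2 = 10.
Intrinsic load = 9 + 10 = 19.

19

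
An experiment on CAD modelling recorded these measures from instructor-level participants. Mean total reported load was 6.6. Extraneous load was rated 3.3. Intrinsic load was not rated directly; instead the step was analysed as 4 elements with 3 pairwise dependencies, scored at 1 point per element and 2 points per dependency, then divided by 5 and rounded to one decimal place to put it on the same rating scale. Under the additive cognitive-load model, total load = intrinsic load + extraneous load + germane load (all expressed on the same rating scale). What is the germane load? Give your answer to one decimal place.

1.3

Intrinsic (element-interactivity): (4 × 1 + 3 × 2) / 5 = 10 / 5 = 2.0000 → 2.0.
germane load = total − intrinsic − extraneous
             = 6.6 − 2.0 − 3.3 = 1.3.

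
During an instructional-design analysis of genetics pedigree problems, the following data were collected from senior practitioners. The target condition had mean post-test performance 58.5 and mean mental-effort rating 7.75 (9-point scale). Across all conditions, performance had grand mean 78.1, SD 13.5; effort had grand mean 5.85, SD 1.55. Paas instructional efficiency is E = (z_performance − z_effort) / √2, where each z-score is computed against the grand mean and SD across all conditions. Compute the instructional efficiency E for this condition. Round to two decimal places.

-1.89

z_performance = (58.5 − 78.1) / 13.5 = -19.6000 / 13.5 = -1.4519.
z_effort = (7.75 − 5.85) / 1.55 = 1.9000 / 1.55 = 1.2258.
z_P − z_E = -1.4519 − 1.2258 = -2.6777.
E = -2.6777 / √2 = -2.6777 / 1.41421 = -1.8934 ≈ -1.89.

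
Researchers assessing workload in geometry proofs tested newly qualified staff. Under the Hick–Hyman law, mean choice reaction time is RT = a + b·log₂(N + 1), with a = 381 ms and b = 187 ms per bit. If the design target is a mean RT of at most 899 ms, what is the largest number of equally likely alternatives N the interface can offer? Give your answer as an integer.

5

Set 381 + 187·log₂(N + 1) ≤ 899.
log₂(N + 1) ≤ (899 − 381) / 187 = 2.7701.
N + 1 ≤ 2^2.7701 = 6.8216.
N ≤ 5.8216, so the largest integer N is 5.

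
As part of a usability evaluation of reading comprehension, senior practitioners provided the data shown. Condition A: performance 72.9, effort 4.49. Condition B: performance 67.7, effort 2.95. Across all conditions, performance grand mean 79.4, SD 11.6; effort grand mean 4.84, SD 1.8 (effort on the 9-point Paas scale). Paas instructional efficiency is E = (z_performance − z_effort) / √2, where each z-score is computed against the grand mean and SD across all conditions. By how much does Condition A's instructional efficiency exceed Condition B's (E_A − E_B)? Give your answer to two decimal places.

Condition A: z_P = (72.9 − 79.4)/11.6 = -0.5603; z_E = (4.49 − 4.84)/1.8 = -0.1944; E_A = (-0.5603 − (-0.1944))/√2 = -0.2587.
Condition B: z_P = (67.7 − 79.4)/11.6 = -1.0086; z_E = (2.95 − 4.84)/1.8 = -1.0500; E_B = (-1.0086 − (-1.0500))/√2 = 0.0293.
E_A − E_B = -0.2587 − 0.0293 = -0.2880 ≈ -0.29.

-0.29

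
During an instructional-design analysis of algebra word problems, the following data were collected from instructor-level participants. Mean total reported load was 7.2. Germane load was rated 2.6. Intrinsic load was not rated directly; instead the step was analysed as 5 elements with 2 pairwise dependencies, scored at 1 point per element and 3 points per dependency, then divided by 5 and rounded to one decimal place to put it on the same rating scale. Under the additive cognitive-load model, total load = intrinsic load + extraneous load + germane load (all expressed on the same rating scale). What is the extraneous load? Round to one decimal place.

Intrinsic (element-interactivity): (5 × 1 + 2 × 3) / 5 = 11 / 5 = 2.2000 → 2.2.
extraneous load = total − intrinsic − germane
             = 7.2 − 2.2 − 2.6 = 2.4.

2.4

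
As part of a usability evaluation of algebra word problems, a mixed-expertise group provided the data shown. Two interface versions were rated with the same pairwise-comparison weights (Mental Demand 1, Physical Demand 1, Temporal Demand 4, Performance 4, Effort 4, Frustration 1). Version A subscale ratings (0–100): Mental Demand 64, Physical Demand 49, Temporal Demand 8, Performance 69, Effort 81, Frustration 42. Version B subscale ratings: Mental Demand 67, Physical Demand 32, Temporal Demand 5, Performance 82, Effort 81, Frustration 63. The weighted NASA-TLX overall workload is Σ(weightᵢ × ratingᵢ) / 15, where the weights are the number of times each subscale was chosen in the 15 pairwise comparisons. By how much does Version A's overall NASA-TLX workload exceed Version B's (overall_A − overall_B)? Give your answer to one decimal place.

Version A weighted sum = 1·64 + 1·49 + 4·8 + 4·69 + 4·81 + 1·42 = 64 + 49 + 32 + 276 + 324 + 42 = 787; overall_A = 787/15 = 52.4667.
Version B weighted sum = 1·67 + 1·32 + 4·5 + 4·82 + 4·81 + 1·63 = 67 + 32 + 20 + 328 + 324 + 63 = 834; overall_B = 834/15 = 55.6000.
Difference = 52.4667 − 55.6000 = -3.1333 ≈ -3.1.

-3.1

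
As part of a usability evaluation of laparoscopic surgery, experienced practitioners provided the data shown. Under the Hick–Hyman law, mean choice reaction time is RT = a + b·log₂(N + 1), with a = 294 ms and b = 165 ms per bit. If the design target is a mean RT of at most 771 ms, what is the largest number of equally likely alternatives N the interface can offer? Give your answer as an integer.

6

Set 294 + 165·log₂(N + 1) ≤ 771.
log₂(N + 1) ≤ (771 − 294) / 165 = 2.8909.
N + 1 ≤ 2^2.8909 = 7.4173.
N ≤ 6.4173, so the largest integer N is 6.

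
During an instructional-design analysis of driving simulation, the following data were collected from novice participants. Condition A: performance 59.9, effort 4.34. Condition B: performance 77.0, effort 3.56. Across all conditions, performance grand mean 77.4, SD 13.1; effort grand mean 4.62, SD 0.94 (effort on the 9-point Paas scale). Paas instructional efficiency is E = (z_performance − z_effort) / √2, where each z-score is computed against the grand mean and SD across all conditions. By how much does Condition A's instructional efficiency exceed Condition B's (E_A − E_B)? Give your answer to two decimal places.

Condition A: z_P = (59.9 − 77.4)/13.1 = -1.3359; z_E = (4.34 − 4.62)/0.94 = -0.2979; E_A = (-1.3359 − (-0.2979))/√2 = -0.7340.
Condition B: z_P = (77.0 − 77.4)/13.1 = -0.0305; z_E = (3.56 − 4.62)/0.94 = -1.1277; E_B = (-0.0305 − (-1.1277))/√2 = 0.7758.
E_A − E_B = -0.7340 − 0.7758 = -1.5098 ≈ -1.51.

-1.51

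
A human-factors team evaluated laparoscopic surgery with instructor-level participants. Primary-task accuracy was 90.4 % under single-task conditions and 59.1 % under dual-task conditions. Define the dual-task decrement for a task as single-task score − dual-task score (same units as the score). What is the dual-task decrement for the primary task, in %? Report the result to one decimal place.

31.3

Decrement = 90.4 − 59.1 = 31.3000 % ≈ 31.3 %.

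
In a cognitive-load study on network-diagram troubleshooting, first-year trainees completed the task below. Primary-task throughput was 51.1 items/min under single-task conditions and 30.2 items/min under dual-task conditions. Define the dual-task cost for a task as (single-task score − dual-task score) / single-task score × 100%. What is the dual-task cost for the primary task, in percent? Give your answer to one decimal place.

40.9

Cost = (51.1 − 30.2) / 51.1 × 100%
     = 20.9000 / 51.1 × 100% = 40.9002%.
≈ 40.9%.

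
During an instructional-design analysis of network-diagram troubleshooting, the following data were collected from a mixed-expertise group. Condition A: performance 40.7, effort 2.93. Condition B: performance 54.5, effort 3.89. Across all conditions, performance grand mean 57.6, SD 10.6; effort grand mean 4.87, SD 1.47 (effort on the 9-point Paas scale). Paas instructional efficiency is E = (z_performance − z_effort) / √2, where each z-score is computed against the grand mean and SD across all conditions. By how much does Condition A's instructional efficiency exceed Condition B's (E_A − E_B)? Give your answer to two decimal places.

-0.46

Condition A: z_P = (40.7 − 57.6)/10.6 = -1.5943; z_E = (2.93 − 4.87)/1.47 = -1.3197; E_A = (-1.5943 − (-1.3197))/√2 = -0.1942.
Condition B: z_P = (54.5 − 57.6)/10.6 = -0.2925; z_E = (3.89 − 4.87)/1.47 = -0.6667; E_B = (-0.2925 − (-0.6667))/√2 = 0.2646.
E_A − E_B = -0.1942 − 0.2646 = -0.4588 ≈ -0.46.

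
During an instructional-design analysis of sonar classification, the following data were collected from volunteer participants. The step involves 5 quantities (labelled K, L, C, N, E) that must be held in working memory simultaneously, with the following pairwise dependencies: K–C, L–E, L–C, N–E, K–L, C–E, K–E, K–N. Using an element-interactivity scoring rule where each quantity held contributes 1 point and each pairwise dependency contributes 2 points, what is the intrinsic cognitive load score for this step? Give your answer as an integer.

Count of quantities held simultaneously: 5.
Count of pairwise dependencies listed: 8.
Element contribution: 5 × 1 = 5.
Interaction contribution: 8 × 2 = 16.
Intrinsic load = 5 + 16 = 21.

21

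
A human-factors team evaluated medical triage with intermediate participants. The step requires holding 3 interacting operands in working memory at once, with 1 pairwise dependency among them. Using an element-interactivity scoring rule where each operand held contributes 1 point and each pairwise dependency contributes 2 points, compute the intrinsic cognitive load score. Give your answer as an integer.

5

Element contribution: 3 × 1 = 3.
Interaction contribution: 1 × 2 = 2.
Intrinsic load = 3 + 2 = 5.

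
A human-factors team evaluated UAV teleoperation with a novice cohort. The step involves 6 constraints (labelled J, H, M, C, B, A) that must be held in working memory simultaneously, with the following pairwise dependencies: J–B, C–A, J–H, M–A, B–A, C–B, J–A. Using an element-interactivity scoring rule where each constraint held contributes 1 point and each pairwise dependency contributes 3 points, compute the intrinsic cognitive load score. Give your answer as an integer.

27

Count of constraints held simultaneously: 6.
Count of pairwise dependencies listed: 7.
Element contribution: 6 × 1 = 6.
Interaction contribution: 7 × 3 = 21.
Intrinsic load = 6 + 21 = 27.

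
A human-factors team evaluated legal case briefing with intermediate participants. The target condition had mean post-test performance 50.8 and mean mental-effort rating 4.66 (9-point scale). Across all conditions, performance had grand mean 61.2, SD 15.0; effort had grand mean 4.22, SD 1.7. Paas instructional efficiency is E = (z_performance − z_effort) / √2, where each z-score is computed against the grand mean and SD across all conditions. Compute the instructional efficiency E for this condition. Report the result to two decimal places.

-0.67

z_performance = (50.8 − 61.2) / 15.0 = -10.4000 / 15.0 = -0.6933.
z_effort = (4.66 − 4.22) / 1.7 = 0.4400 / 1.7 = 0.2588.
z_P − z_E = -0.6933 − 0.2588 = -0.9521.
E = -0.9521 / √2 = -0.9521 / 1.41421 = -0.6732 ≈ -0.67.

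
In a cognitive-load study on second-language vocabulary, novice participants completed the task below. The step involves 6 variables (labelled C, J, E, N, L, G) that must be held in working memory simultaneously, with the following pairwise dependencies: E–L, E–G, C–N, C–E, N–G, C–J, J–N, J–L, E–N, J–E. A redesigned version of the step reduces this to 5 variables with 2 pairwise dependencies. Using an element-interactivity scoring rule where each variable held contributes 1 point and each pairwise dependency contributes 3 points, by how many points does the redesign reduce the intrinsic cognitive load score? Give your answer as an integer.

Original: 6 × 1 + 10 × 3 = 6 + 30 = 36.
Redesigned: 5 × 1 + 2 × 3 = 5 + 6 = 11.
Reduction = 36 − 11 = 25.

25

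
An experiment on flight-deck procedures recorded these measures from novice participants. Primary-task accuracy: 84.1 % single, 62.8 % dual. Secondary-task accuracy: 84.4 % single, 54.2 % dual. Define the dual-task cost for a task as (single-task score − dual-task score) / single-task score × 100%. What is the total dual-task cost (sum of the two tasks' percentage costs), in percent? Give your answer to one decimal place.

Primary cost = (84.1 − 62.8) / 84.1 × 100% = 25.3270%.
Secondary cost = (84.4 − 54.2) / 84.4 × 100% = 35.7820%.
Total = 25.3270% + 35.7820% = 61.1090% ≈ 61.1%.

61.1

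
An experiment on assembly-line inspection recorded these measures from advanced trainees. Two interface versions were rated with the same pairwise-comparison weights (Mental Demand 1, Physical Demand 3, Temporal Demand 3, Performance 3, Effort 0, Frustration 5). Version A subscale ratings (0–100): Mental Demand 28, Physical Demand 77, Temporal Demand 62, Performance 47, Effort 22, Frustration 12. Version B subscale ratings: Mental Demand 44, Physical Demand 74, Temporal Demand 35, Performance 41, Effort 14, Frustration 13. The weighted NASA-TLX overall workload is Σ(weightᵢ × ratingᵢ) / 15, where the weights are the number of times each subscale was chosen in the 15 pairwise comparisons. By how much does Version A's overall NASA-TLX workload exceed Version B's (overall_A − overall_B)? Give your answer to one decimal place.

5.8

Version A weighted sum = 1·28 + 3·77 + 3·62 + 3·47 + 0·22 + 5·12 = 28 + 231 + 186 + 141 + 0 + 60 = 646; overall_A = 646/15 = 43.0667.
Version B weighted sum = 1·44 + 3·74 + 3·35 + 3·41 + 0·14 + 5·13 = 44 + 222 + 105 + 123 + 0 + 65 = 559; overall_B = 559/15 = 37.2667.
Difference = 43.0667 − 37.2667 = 5.8000 ≈ 5.8.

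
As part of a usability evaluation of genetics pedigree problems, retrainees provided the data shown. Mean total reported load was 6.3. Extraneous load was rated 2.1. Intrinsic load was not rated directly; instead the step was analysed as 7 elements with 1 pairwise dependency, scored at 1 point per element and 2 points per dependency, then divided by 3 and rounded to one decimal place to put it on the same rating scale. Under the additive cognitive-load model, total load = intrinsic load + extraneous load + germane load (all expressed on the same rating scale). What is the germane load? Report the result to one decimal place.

Intrinsic (element-interactivity): (7 × 1 + 1 × 2) / 3 = 9 / 3 = 3.0000 → 3.0.
germane load = total − intrinsic − extraneous
             = 6.3 − 3.0 − 2.1 = 1.2.

1.2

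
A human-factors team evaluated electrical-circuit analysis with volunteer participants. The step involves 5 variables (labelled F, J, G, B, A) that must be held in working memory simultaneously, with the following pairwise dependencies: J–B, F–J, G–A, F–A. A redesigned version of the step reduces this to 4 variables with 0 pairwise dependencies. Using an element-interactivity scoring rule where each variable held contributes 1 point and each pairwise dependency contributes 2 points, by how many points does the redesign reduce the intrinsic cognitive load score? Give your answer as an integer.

Original: 5 × 1 + 4 × 2 = 5 + 8 = 13.
Redesigned: 4 × 1 + 0 × 2 = 4 + 0 = 4.
Reduction = 13 − 4 = 9.

9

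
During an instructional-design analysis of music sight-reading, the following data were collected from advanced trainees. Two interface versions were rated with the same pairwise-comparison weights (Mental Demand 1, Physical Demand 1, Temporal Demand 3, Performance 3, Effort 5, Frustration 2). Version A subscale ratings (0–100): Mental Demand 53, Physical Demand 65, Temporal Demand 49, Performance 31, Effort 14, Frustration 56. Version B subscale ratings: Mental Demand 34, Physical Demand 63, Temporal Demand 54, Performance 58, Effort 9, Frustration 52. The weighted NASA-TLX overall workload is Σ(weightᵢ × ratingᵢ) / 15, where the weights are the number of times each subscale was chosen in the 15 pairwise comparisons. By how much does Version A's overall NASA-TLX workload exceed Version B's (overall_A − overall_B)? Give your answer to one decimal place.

-2.8

Version A weighted sum = 1·53 + 1·65 + 3·49 + 3·31 + 5·14 + 2·56 = 53 + 65 + 147 + 93 + 70 + 112 = 540; overall_A = 540/15 = 36.0000.
Version B weighted sum = 1·34 + 1·63 + 3·54 + 3·58 + 5·9 + 2·52 = 34 + 63 + 162 + 174 + 45 + 104 = 582; overall_B = 582/15 = 38.8000.
Difference = 36.0000 − 38.8000 = -2.8000 ≈ -2.8.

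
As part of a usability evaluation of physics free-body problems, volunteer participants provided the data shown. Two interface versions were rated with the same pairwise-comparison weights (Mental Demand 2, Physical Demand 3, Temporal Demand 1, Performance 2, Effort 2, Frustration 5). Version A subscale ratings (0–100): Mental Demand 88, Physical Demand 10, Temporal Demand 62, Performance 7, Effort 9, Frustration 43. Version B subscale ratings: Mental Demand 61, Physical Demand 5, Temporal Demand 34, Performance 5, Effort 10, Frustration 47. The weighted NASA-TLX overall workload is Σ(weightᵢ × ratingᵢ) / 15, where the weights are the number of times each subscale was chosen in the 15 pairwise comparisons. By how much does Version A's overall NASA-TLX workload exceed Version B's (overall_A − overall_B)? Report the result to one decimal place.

5.3

Version A weighted sum = 2·88 + 3·10 + 1·62 + 2·7 + 2·9 + 5·43 = 176 + 30 + 62 + 14 + 18 + 215 = 515; overall_A = 515/15 = 34.3333.
Version B weighted sum = 2·61 + 3·5 + 1·34 + 2·5 + 2·10 + 5·47 = 122 + 15 + 34 + 10 + 20 + 235 = 436; overall_B = 436/15 = 29.0667.
Difference = 34.3333 − 29.0667 = 5.2666 ≈ 5.3.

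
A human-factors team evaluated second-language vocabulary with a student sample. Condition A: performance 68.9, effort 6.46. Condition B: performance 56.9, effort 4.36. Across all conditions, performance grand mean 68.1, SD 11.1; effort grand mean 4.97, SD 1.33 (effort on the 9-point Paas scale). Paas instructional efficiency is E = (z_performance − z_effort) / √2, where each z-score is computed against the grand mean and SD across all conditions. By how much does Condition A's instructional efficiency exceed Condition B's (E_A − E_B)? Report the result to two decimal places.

Condition A: z_P = (68.9 − 68.1)/11.1 = 0.0721; z_E = (6.46 − 4.97)/1.33 = 1.1203; E_A = (0.0721 − 1.1203)/√2 = -0.7412.
Condition B: z_P = (56.9 − 68.1)/11.1 = -1.0090; z_E = (4.36 − 4.97)/1.33 = -0.4586; E_B = (-1.0090 − (-0.4586))/√2 = -0.3892.
E_A − E_B = -0.7412 − (-0.3892) = -0.3520 ≈ -0.35.

-0.35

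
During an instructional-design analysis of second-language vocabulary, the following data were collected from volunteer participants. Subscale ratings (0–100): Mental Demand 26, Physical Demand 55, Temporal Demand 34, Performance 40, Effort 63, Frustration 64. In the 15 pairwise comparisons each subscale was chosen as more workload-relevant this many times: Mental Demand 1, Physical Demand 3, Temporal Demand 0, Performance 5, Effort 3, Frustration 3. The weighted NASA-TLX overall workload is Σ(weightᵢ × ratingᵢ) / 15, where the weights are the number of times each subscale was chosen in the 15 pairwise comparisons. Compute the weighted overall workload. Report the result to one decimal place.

51.5

The tallies are the weights (they sum to 15).
Weighted sum = 1·26 + 3·55 + 0·34 + 5·40 + 3·63 + 3·64
            = 26 + 165 + 0 + 200 + 189 + 192 = 772.
Overall workload = 772 / 15 = 51.4667 ≈ 51.5.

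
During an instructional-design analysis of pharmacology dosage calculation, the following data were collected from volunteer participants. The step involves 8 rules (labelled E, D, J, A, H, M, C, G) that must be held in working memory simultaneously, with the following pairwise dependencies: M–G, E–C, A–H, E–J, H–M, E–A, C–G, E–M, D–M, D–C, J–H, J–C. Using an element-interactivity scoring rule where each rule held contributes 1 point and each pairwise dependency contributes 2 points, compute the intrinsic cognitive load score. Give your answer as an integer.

32

Count of rules held simultaneously: 8.
Count of pairwise dependencies listed: 12.
Element contribution: 8 × 1 = 8.
Interaction contribution: 12 × 2 = 24.
Intrinsic load = 8 + 24 = 32.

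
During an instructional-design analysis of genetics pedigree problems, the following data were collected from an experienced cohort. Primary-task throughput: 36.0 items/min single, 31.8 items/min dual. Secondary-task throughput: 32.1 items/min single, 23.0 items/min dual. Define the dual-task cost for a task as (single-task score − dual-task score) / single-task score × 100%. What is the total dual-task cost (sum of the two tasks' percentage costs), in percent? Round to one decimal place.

40.0

Primary cost = (36.0 − 31.8) / 36.0 × 100% = 11.6667%.
Secondary cost = (32.1 − 23.0) / 32.1 × 100% = 28.3489%.
Total = 11.6667% + 28.3489% = 40.0156% ≈ 40.0%.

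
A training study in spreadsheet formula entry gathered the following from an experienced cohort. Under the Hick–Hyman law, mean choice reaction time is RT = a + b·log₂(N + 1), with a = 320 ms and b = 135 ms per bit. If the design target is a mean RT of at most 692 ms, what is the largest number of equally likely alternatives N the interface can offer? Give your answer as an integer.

5

Set 320 + 135·log₂(N + 1) ≤ 692.
log₂(N + 1) ≤ (692 − 320) / 135 = 2.7556.
N + 1 ≤ 2^2.7556 = 6.7533.
N ≤ 5.7533, so the largest integer N is 5.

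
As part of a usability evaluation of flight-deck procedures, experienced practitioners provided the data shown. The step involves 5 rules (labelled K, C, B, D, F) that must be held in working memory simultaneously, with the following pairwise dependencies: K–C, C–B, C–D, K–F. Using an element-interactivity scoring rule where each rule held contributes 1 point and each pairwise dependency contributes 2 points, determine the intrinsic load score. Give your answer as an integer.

13

Count of rules held simultaneously: 5.
Count of pairwise dependencies listed: 4.
Element contribution: 5 × 1 = 5.
Interaction contribution: 4 × 2 = 8.
Intrinsic load = 5 + 8 = 13.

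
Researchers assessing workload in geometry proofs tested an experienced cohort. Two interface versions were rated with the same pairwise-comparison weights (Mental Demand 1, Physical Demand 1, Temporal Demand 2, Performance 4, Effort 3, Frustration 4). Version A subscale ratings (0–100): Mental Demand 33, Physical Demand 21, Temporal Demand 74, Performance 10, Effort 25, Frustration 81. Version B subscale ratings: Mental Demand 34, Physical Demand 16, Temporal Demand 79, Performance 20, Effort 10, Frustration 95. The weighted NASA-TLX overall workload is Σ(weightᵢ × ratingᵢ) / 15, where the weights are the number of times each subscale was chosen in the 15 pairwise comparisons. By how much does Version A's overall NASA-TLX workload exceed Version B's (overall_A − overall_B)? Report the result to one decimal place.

-3.8

Version A weighted sum = 1·33 + 1·21 + 2·74 + 4·10 + 3·25 + 4·81 = 33 + 21 + 148 + 40 + 75 + 324 = 641; overall_A = 641/15 = 42.7333.
Version B weighted sum = 1·34 + 1·16 + 2·79 + 4·20 + 3·10 + 4·95 = 34 + 16 + 158 + 80 + 30 + 380 = 698; overall_B = 698/15 = 46.5333.
Difference = 42.7333 − 46.5333 = -3.8000 ≈ -3.8.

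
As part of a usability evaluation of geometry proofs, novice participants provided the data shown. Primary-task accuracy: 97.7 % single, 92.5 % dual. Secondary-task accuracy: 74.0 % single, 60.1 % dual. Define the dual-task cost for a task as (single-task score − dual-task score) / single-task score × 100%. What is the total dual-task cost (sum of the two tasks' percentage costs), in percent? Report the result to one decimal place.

Primary cost = (97.7 − 92.5) / 97.7 × 100% = 5.3224%.
Secondary cost = (74.0 − 60.1) / 74.0 × 100% = 18.7838%.
Total = 5.3224% + 18.7838% = 24.1062% ≈ 24.1%.

24.1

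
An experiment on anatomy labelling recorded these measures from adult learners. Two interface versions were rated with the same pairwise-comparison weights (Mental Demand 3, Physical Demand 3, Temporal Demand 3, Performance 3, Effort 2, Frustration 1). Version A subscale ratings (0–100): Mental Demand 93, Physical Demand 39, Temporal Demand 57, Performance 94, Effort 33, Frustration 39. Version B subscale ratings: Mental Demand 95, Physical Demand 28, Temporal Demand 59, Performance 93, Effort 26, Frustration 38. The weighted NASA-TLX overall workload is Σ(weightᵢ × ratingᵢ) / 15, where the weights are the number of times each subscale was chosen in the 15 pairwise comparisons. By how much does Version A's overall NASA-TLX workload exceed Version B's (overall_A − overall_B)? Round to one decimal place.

Version A weighted sum = 3·93 + 3·39 + 3·57 + 3·94 + 2·33 + 1·39 = 279 + 117 + 171 + 282 + 66 + 39 = 954; overall_A = 954/15 = 63.6000.
Version B weighted sum = 3·95 + 3·28 + 3·59 + 3·93 + 2·26 + 1·38 = 285 + 84 + 177 + 279 + 52 + 38 = 915; overall_B = 915/15 = 61.0000.
Difference = 63.6000 − 61.0000 = 2.6000 ≈ 2.6.

2.6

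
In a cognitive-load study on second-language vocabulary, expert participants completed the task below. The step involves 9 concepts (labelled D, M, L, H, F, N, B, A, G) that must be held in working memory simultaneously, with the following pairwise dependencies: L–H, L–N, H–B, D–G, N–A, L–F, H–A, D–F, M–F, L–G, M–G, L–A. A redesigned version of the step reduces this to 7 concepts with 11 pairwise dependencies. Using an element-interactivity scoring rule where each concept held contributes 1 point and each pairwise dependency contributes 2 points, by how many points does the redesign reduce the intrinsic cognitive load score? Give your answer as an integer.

Original: 9 × 1 + 12 × 2 = 9 + 24 = 33.
Redesigned: 7 × 1 + 11 × 2 = 7 + 22 = 29.
Reduction = 33 − 29 = 4.

4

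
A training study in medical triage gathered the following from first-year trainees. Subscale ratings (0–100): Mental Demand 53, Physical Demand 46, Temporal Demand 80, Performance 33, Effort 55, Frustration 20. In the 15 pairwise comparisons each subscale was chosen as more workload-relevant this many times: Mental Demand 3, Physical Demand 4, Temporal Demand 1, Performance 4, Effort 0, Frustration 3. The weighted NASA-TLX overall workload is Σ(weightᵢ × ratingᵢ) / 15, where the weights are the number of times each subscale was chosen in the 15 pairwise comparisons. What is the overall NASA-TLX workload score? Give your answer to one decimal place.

41.0

The tallies are the weights (they sum to 15).
Weighted sum = 3·53 + 4·46 + 1·80 + 4·33 + 0·55 + 3·20
            = 159 + 184 + 80 + 132 + 0 + 60 = 615.
Overall workload = 615 / 15 = 41.0000 ≈ 41.0.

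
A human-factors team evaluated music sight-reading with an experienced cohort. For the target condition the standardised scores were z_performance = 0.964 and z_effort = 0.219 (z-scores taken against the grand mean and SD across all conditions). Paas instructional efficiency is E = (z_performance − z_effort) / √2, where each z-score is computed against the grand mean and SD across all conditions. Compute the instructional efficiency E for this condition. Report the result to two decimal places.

0.53

z_P − z_E = 0.964 − 0.219 = 0.7450.
E = 0.7450 / √2 = 0.7450 / 1.41421 = 0.5268 ≈ 0.53.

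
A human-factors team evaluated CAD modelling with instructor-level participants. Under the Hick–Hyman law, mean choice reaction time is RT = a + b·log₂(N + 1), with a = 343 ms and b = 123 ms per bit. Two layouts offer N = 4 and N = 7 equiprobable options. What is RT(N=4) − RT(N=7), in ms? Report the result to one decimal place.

RT(4) = 343 + 123·log₂(5) = 343 + 123·2.3219 = 628.5937 ms.
RT(7) = 343 + 123·log₂(8) = 343 + 123·3.0000 = 712.0000 ms.
Difference = 628.5937 − 712.0000 = -83.4063 ≈ -83.4 ms.

-83.4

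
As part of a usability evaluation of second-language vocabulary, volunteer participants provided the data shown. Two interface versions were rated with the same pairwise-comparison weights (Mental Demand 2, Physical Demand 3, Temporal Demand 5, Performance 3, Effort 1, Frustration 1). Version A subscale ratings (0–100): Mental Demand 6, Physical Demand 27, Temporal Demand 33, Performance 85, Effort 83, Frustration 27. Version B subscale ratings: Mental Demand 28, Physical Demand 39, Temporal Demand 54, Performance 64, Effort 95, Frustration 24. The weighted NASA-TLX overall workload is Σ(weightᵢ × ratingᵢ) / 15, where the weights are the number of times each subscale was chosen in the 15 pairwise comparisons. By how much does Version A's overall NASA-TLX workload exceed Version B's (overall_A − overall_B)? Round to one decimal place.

-8.7

Version A weighted sum = 2·6 + 3·27 + 5·33 + 3·85 + 1·83 + 1·27 = 12 + 81 + 165 + 255 + 83 + 27 = 623; overall_A = 623/15 = 41.5333.
Version B weighted sum = 2·28 + 3·39 + 5·54 + 3·64 + 1·95 + 1·24 = 56 + 117 + 270 + 192 + 95 + 24 = 754; overall_B = 754/15 = 50.2667.
Difference = 41.5333 − 50.2667 = -8.7334 ≈ -8.7.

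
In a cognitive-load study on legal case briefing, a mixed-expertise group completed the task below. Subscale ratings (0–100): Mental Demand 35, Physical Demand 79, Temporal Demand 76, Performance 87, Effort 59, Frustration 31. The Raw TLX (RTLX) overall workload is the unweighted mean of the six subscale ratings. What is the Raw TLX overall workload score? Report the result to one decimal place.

61.2

Sum of ratings = 35 + 79 + 76 + 87 + 59 + 31 = 367.
RTLX = 367 / 6 = 61.1667 ≈ 61.2.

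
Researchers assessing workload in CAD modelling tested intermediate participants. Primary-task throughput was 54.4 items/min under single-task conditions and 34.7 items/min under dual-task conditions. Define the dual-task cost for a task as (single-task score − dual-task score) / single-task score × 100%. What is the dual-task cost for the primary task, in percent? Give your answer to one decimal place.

36.2

Cost = (54.4 − 34.7) / 54.4 × 100%
     = 19.7000 / 54.4 × 100% = 36.2132%.
≈ 36.2%.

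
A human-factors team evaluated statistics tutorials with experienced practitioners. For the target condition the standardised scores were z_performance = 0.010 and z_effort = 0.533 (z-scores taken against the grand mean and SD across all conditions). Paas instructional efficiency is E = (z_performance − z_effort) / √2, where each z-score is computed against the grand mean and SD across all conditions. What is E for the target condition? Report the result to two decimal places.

z_P − z_E = 0.010 − 0.533 = -0.5230.
E = -0.5230 / √2 = -0.5230 / 1.41421 = -0.3698 ≈ -0.37.

-0.37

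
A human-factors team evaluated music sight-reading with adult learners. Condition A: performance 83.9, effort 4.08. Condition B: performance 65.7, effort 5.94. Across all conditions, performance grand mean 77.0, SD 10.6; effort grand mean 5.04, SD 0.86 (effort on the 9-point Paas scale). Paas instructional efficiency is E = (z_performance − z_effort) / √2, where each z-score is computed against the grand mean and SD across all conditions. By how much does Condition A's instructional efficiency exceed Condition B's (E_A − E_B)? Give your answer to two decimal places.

2.74

Condition A: z_P = (83.9 − 77.0)/10.6 = 0.6509; z_E = (4.08 − 5.04)/0.86 = -1.1163; E_A = (0.6509 − (-1.1163))/√2 = 1.2496.
Condition B: z_P = (65.7 − 77.0)/10.6 = -1.0660; z_E = (5.94 − 5.04)/0.86 = 1.0465; E_B = (-1.0660 − 1.0465)/√2 = -1.4938.
E_A − E_B = 1.2496 − (-1.4938) = 2.7434 ≈ 2.74.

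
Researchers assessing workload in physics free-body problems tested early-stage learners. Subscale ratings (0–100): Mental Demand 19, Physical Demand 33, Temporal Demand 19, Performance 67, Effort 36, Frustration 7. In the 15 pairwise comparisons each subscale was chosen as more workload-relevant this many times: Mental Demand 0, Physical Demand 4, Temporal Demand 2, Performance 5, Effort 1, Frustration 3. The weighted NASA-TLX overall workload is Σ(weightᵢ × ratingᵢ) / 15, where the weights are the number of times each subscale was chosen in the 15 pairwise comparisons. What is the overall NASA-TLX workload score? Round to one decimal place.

The tallies are the weights (they sum to 15).
Weighted sum = 0·19 + 4·33 + 2·19 + 5·67 + 1·36 + 3·7
            = 0 + 132 + 38 + 335 + 36 + 21 = 562.
Overall workload = 562 / 15 = 37.4667 ≈ 37.5.

37.5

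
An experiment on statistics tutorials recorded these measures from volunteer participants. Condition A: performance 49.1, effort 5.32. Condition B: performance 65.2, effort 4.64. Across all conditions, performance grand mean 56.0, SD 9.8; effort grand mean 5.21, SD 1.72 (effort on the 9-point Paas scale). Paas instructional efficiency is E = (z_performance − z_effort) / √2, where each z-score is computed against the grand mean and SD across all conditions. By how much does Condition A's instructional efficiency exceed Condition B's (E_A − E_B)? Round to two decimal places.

Condition A: z_P = (49.1 − 56.0)/9.8 = -0.7041; z_E = (5.32 − 5.21)/1.72 = 0.0640; E_A = (-0.7041 − 0.0640)/√2 = -0.5431.
Condition B: z_P = (65.2 − 56.0)/9.8 = 0.9388; z_E = (4.64 − 5.21)/1.72 = -0.3314; E_B = (0.9388 − (-0.3314))/√2 = 0.8982.
E_A − E_B = -0.5431 − 0.8982 = -1.4413 ≈ -1.44.

-1.44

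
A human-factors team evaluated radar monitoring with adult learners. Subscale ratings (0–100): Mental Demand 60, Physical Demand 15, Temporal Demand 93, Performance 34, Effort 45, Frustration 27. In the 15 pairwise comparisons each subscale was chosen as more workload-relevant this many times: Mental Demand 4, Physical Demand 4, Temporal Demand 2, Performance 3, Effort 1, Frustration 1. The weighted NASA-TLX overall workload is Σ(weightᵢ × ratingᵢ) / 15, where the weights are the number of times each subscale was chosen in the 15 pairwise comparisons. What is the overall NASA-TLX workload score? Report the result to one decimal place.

44.0

The tallies are the weights (they sum to 15).
Weighted sum = 4·60 + 4·15 + 2·93 + 3·34 + 1·45 + 1·27
            = 240 + 60 + 186 + 102 + 45 + 27 = 660.
Overall workload = 660 / 15 = 44.0000 ≈ 44.0.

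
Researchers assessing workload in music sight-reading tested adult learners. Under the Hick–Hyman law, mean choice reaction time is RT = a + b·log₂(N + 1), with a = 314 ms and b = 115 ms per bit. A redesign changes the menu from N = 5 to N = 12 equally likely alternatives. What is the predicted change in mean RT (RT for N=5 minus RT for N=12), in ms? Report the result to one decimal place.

RT(5) = 314 + 115·log₂(6) = 314 + 115·2.5850 = 611.2750 ms.
RT(12) = 314 + 115·log₂(13) = 314 + 115·3.7004 = 739.5460 ms.
Difference = 611.2750 − 739.5460 = -128.2710 ≈ -128.3 ms.

-128.3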